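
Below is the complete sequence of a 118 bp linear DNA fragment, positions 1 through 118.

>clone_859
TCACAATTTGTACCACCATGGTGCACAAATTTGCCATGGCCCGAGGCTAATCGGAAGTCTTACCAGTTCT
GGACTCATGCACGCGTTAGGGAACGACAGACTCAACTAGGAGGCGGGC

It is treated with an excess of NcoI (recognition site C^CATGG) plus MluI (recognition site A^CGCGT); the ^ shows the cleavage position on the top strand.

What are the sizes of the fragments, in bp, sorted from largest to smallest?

NcoI sites (CCATGG) start at positions 16, 34.
NcoI cuts after the first base of each site, so after positions 16, 34.
The MluI site (ACGCGT) starts at position 81.
MluI cuts after the first base of each site, so after position 81.
Combined cut positions: 16, 34, 81.
Linear molecule, 3 cuts → 4 fragments:
  1–16 → 16 bp
  17–34 → 18 bp
  35–81 → 47 bp
  82–118 → 37 bp
Sorted largest to smallest: 47, 37, 18, 16 bp.

47, 37, 18, 16 bp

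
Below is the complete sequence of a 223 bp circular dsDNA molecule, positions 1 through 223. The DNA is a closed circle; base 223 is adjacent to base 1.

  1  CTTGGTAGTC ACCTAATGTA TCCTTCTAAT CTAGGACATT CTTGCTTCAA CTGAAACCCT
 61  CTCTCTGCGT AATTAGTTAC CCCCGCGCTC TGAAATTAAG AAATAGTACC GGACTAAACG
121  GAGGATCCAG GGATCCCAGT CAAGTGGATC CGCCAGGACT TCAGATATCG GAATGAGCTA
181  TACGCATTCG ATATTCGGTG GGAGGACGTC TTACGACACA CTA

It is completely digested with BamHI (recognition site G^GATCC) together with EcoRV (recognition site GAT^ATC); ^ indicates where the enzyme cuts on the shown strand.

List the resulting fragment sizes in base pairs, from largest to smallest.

BamHI sites (GGATCC) start at positions 123, 131, 146.
BamHI cuts after the first base of each site, so after positions 123, 131, 146.
The EcoRV site (GATATC) starts at position 164.
EcoRV cuts after base 3 of each site, so after position 166.
Combined cut positions: 123, 131, 146, 166.
Circular molecule, 4 cuts → 4 fragments:
  124–131 → 8 bp
  132–146 → 15 bp
  147–166 → 20 bp
  167–223 then 1–123 → 57 + 123 = 180 bp
Sorted largest to smallest: 180, 20, 15, 8 bp.

180, 20, 15, 8 bp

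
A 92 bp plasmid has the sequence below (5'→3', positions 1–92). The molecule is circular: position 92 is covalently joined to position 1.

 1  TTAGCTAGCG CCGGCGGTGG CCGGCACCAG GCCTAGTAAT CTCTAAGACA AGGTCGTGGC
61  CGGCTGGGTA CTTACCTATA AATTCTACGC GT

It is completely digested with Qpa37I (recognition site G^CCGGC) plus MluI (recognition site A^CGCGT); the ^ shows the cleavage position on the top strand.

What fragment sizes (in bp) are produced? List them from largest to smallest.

Qpa37I sites (GCCGGC) start at positions 10, 20, 59.
Qpa37I cuts after the first base of each site, so after positions 10, 20, 59.
The MluI site (ACGCGT) starts at position 87.
MluI cuts after the first base of each site, so after position 87.
Combined cut positions: 10, 20, 59, 87.
Circular molecule, 4 cuts → 4 fragments:
  11–20 → 10 bp
  21–59 → 39 bp
  60–87 → 28 bp
  88–92 then 1–10 → 5 + 10 = 15 bp
Sorted largest to smallest: 39, 28, 15, 10 bp.

39, 28, 15, 10 bp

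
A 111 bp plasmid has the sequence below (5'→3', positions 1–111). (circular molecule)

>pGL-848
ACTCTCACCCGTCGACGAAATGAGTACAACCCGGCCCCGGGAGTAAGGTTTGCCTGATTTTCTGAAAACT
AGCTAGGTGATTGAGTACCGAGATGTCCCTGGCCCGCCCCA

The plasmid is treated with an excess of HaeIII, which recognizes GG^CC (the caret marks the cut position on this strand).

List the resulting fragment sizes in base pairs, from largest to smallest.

HaeIII sites (GGCC) start at positions 33, 101.
HaeIII cuts after base 2 of each site, so after positions 34, 102.
Circular molecule, 2 cuts → 2 fragments:
  35–102 → 68 bp
  103–111 then 1–34 → 9 + 34 = 43 bp
Sorted largest to smallest: 68, 43 bp.

68, 43 bp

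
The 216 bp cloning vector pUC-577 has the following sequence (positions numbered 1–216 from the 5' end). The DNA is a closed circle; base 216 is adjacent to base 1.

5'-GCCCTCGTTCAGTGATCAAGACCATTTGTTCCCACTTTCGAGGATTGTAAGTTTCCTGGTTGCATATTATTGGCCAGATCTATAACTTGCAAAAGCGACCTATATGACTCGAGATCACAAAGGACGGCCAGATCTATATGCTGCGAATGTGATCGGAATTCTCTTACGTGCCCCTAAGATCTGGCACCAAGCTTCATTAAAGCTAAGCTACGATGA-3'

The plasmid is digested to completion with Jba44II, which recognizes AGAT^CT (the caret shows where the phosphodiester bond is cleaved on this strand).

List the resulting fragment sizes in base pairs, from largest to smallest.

115, 54, 47 bp

Jba44II sites (AGATCT) start at positions 76, 130, 177.
Jba44II cuts after base 4 of each site, so after positions 79, 133, 180.
Circular molecule, 3 cuts → 3 fragments:
  80–133 → 54 bp
  134–180 → 47 bp
  181–216 then 1–79 → 36 + 79 = 115 bp
Sorted largest to smallest: 115, 54, 47 bp.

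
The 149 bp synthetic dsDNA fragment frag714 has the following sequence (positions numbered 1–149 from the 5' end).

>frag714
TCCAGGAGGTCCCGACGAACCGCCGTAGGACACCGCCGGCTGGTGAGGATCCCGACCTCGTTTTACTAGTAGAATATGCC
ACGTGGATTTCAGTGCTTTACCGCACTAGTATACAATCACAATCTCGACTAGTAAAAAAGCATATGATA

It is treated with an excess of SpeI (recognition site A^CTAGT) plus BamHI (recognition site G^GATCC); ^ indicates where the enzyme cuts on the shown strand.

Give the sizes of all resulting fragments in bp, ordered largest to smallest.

47, 40, 23, 21, 18 bp

SpeI sites (ACTAGT) start at positions 65, 105, 128.
SpeI cuts after the first base of each site, so after positions 65, 105, 128.
The BamHI site (GGATCC) starts at position 47.
BamHI cuts after the first base of each site, so after position 47.
Combined cut positions: 47, 65, 105, 128.
Linear molecule, 4 cuts → 5 fragments:
  1–47 → 47 bp
  48–65 → 18 bp
  66–105 → 40 bp
  106–128 → 23 bp
  129–149 → 21 bp
Sorted largest to smallest: 47, 40, 23, 21, 18 bp.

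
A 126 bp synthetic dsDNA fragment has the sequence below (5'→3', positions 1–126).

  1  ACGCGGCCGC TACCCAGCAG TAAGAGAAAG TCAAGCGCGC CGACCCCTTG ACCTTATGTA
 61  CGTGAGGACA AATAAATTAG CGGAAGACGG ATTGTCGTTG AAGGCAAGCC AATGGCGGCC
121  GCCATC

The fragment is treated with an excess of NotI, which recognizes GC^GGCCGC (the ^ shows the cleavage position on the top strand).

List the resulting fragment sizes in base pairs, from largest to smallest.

NotI sites (GCGGCCGC) start at positions 3, 115.
NotI cuts after base 2 of each site, so after positions 4, 116.
Linear molecule, 2 cuts → 3 fragments:
  1–4 → 4 bp
  5–116 → 112 bp
  117–126 → 10 bp
Sorted largest to smallest: 112, 10, 4 bp.

112, 10, 4 bp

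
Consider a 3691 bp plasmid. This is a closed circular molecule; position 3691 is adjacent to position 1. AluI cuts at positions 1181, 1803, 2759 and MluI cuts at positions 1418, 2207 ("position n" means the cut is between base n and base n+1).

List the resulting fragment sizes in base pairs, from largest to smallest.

Combined cut positions (sorted): 1181, 1418, 1803, 2207, 2759.
Circular molecule, 5 cuts → 5 fragments:
  1418 − 1181 = 237 bp
  1803 − 1418 = 385 bp
  2207 − 1803 = 404 bp
  2759 − 2207 = 552 bp
  wrap: 3691 − 2759 + 1181 = 2113 bp
Sorted largest to smallest: 2113, 552, 404, 385, 237 bp.

2113, 552, 404, 385, 237 bp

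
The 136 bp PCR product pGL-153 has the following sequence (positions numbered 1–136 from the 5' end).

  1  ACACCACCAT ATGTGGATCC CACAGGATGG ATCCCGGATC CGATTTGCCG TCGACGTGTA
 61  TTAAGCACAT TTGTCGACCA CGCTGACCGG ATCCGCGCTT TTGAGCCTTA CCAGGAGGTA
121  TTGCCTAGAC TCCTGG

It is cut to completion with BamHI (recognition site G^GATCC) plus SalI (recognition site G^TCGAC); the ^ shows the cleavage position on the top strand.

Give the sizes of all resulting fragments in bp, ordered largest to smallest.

BamHI sites (GGATCC) start at positions 15, 29, 36, 89.
BamHI cuts after the first base of each site, so after positions 15, 29, 36, 89.
SalI sites (GTCGAC) start at positions 50, 73.
SalI cuts after the first base of each site, so after positions 50, 73.
Combined cut positions: 15, 29, 36, 50, 73, 89.
Linear molecule, 6 cuts → 7 fragments:
  1–15 → 15 bp
  16–29 → 14 bp
  30–36 → 7 bp
  37–50 → 14 bp
  51–73 → 23 bp
  74–89 → 16 bp
  90–136 → 47 bp
Sorted largest to smallest: 47, 23, 16, 15, 14, 14, 7 bp.

47, 23, 16, 15, 14, 14, 7 bp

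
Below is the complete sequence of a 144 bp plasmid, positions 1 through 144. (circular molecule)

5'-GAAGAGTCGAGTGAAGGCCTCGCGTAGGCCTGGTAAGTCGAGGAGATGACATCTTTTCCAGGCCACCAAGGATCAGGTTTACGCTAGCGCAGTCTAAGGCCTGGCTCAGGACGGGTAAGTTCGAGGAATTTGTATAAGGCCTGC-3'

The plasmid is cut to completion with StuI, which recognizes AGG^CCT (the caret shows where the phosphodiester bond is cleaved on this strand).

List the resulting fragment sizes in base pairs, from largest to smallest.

71, 40, 22, 11 bp

StuI sites (AGGCCT) start at positions 15, 26, 97, 137.
StuI cuts after base 3 of each site, so after positions 17, 28, 99, 139.
Circular molecule, 4 cuts → 4 fragments:
  18–28 → 11 bp
  29–99 → 71 bp
  100–139 → 40 bp
  140–144 then 1–17 → 5 + 17 = 22 bp
Sorted largest to smallest: 71, 40, 22, 11 bp.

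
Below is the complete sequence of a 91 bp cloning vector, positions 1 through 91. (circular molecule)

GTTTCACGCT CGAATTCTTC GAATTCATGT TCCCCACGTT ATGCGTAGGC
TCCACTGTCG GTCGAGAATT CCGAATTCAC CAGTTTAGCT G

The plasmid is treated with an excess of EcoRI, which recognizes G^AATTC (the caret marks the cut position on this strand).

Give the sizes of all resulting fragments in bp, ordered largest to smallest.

EcoRI sites (GAATTC) start at positions 12, 21, 66, 73.
EcoRI cuts after the first base of each site, so after positions 12, 21, 66, 73.
Circular molecule, 4 cuts → 4 fragments:
  13–21 → 9 bp
  22–66 → 45 bp
  67–73 → 7 bp
  74–91 then 1–12 → 18 + 12 = 30 bp
Sorted largest to smallest: 45, 30, 9, 7 bp.

45, 30, 9, 7 bp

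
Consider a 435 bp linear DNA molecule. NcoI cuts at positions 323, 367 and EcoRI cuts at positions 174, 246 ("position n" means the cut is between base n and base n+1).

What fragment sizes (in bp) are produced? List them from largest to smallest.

174, 77, 72, 68, 44 bp

Combined cut positions (sorted): 174, 246, 323, 367.
Linear molecule, 4 cuts → 5 fragments:
  174 − 0 = 174 bp
  246 − 174 = 72 bp
  323 − 246 = 77 bp
  367 − 323 = 44 bp
  435 − 367 = 68 bp
Sorted largest to smallest: 174, 77, 72, 68, 44 bp.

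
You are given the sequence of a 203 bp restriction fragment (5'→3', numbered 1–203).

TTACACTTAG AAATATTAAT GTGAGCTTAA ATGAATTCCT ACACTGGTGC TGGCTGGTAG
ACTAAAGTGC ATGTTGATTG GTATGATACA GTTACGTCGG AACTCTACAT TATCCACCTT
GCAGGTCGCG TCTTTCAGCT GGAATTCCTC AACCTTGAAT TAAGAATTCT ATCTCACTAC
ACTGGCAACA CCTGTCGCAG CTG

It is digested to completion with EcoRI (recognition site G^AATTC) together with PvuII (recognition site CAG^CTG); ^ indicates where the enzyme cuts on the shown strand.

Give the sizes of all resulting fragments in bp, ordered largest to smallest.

EcoRI sites (GAATTC) start at positions 33, 142, 164.
EcoRI cuts after the first base of each site, so after positions 33, 142, 164.
PvuII sites (CAGCTG) start at positions 136, 198.
PvuII cuts after base 3 of each site, so after positions 138, 200.
Combined cut positions: 33, 138, 142, 164, 200.
Linear molecule, 5 cuts → 6 fragments:
  1–33 → 33 bp
  34–138 → 105 bp
  139–142 → 4 bp
  143–164 → 22 bp
  165–200 → 36 bp
  201–203 → 3 bp
Sorted largest to smallest: 105, 36, 33, 22, 4, 3 bp.

105, 36, 33, 22, 4, 3 bp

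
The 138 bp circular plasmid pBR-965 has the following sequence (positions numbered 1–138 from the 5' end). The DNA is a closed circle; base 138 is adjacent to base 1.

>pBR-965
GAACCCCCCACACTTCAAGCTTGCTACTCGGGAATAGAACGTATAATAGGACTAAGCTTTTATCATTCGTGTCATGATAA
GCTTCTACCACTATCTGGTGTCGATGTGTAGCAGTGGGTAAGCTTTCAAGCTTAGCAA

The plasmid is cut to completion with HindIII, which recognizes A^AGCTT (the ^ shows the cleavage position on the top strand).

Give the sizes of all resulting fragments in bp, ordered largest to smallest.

41, 37, 27, 25, 8 bp

HindIII sites (AAGCTT) start at positions 17, 54, 79, 120, 128.
HindIII cuts after the first base of each site, so after positions 17, 54, 79, 120, 128.
Circular molecule, 5 cuts → 5 fragments:
  18–54 → 37 bp
  55–79 → 25 bp
  80–120 → 41 bp
  121–128 → 8 bp
  129–138 then 1–17 → 10 + 17 = 27 bp
Sorted largest to smallest: 41, 37, 27, 25, 8 bp.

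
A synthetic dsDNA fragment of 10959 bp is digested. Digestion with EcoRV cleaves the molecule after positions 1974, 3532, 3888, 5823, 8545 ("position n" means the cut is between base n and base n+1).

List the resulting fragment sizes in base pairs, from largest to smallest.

Linear molecule, 5 cuts → 6 fragments:
  1974 − 0 = 1974 bp
  3532 − 1974 = 1558 bp
  3888 − 3532 = 356 bp
  5823 − 3888 = 1935 bp
  8545 − 5823 = 2722 bp
  10959 − 8545 = 2414 bp
Sorted largest to smallest: 2722, 2414, 1974, 1935, 1558, 356 bp.

2722, 2414, 1974, 1935, 1558, 356 bp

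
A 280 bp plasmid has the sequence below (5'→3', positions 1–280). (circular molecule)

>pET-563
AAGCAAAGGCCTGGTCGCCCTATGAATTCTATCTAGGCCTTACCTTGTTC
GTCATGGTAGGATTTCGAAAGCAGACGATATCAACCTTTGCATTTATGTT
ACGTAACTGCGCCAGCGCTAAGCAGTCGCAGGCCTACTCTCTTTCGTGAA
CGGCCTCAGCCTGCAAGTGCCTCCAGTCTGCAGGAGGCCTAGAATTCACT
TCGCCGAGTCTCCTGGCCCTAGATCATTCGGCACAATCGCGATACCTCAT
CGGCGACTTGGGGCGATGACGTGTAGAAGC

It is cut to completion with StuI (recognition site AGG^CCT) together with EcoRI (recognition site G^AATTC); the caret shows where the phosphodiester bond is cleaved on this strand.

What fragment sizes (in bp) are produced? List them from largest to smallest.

StuI sites (AGGCCT) start at positions 7, 35, 130, 185.
StuI cuts after base 3 of each site, so after positions 9, 37, 132, 187.
EcoRI sites (GAATTC) start at positions 24, 192.
EcoRI cuts after the first base of each site, so after positions 24, 192.
Combined cut positions: 9, 24, 37, 132, 187, 192.
Circular molecule, 6 cuts → 6 fragments:
  10–24 → 15 bp
  25–37 → 13 bp
  38–132 → 95 bp
  133–187 → 55 bp
  188–192 → 5 bp
  193–280 then 1–9 → 88 + 9 = 97 bp
Sorted largest to smallest: 97, 95, 55, 15, 13, 5 bp.

97, 95, 55, 15, 13, 5 bp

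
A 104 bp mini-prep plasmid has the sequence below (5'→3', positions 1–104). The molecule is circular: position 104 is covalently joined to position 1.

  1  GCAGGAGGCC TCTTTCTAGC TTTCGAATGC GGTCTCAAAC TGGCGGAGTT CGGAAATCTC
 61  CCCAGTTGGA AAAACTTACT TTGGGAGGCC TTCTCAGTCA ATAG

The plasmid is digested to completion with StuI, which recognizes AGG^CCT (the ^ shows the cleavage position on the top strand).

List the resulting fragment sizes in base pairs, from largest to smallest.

80, 24 bp

StuI sites (AGGCCT) start at positions 6, 86.
StuI cuts after base 3 of each site, so after positions 8, 88.
Circular molecule, 2 cuts → 2 fragments:
  9–88 → 80 bp
  89–104 then 1–8 → 16 + 8 = 24 bp
Sorted largest to smallest: 80, 24 bp.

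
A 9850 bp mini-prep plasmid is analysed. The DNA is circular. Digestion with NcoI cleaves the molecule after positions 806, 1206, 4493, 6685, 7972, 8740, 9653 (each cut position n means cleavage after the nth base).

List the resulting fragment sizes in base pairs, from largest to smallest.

Circular molecule, 7 cuts → 7 fragments:
  1206 − 806 = 400 bp
  4493 − 1206 = 3287 bp
  6685 − 4493 = 2192 bp
  7972 − 6685 = 1287 bp
  8740 − 7972 = 768 bp
  9653 − 8740 = 913 bp
  wrap: 9850 − 9653 + 806 = 1003 bp
Sorted largest to smallest: 3287, 2192, 1287, 1003, 913, 768, 400 bp.

3287, 2192, 1287, 1003, 913, 768, 400 bp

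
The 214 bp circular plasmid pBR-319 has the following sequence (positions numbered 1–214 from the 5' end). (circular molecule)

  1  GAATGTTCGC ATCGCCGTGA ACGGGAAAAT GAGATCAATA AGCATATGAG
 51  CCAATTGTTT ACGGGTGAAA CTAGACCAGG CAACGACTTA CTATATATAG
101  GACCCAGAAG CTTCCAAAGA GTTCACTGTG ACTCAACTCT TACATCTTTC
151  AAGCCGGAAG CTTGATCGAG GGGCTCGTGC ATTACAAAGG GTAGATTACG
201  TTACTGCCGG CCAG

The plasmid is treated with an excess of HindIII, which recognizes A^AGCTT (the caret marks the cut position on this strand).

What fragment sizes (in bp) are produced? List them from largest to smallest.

164, 50 bp

HindIII sites (AAGCTT) start at positions 108, 158.
HindIII cuts after the first base of each site, so after positions 108, 158.
Circular molecule, 2 cuts → 2 fragments:
  109–158 → 50 bp
  159–214 then 1–108 → 56 + 108 = 164 bp
Sorted largest to smallest: 164, 50 bp.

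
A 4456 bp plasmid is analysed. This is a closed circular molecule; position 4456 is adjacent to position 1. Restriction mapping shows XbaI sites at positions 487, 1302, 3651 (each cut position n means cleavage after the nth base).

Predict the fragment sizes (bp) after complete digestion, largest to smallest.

Circular molecule, 3 cuts → 3 fragments:
  1302 − 487 = 815 bp
  3651 − 1302 = 2349 bp
  wrap: 4456 − 3651 + 487 = 1292 bp
Sorted largest to smallest: 2349, 1292, 815 bp.

2349, 1292, 815 bp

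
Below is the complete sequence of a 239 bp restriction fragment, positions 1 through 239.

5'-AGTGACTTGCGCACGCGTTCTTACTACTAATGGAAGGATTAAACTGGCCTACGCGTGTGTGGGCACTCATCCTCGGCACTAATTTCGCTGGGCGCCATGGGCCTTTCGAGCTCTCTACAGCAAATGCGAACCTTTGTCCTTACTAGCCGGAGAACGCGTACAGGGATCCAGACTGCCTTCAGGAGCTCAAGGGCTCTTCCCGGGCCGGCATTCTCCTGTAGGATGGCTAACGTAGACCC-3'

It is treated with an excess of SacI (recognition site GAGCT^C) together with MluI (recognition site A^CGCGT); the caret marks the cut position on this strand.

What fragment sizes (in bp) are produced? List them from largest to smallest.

SacI sites (GAGCTC) start at positions 108, 183.
SacI cuts after base 5 of each site (before the last base), so after positions 112, 187.
MluI sites (ACGCGT) start at positions 13, 51, 154.
MluI cuts after the first base of each site, so after positions 13, 51, 154.
Combined cut positions: 13, 51, 112, 154, 187.
Linear molecule, 5 cuts → 6 fragments:
  1–13 → 13 bp
  14–51 → 38 bp
  52–112 → 61 bp
  113–154 → 42 bp
  155–187 → 33 bp
  188–239 → 52 bp
Sorted largest to smallest: 61, 52, 42, 38, 33, 13 bp.

61, 52, 42, 38, 33, 13 bp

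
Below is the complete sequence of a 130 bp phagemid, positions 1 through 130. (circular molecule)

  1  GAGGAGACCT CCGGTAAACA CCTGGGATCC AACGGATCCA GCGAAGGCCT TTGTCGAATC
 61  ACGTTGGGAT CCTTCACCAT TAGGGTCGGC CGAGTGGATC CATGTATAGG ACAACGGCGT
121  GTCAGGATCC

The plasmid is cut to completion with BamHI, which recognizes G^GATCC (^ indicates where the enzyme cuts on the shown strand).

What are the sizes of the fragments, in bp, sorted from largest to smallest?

33, 30, 29, 29, 9 bp

BamHI sites (GGATCC) start at positions 25, 34, 67, 96, 125.
BamHI cuts after the first base of each site, so after positions 25, 34, 67, 96, 125.
Circular molecule, 5 cuts → 5 fragments:
  26–34 → 9 bp
  35–67 → 33 bp
  68–96 → 29 bp
  97–125 → 29 bp
  126–130 then 1–25 → 5 + 25 = 30 bp
Sorted largest to smallest: 33, 30, 29, 29, 9 bp.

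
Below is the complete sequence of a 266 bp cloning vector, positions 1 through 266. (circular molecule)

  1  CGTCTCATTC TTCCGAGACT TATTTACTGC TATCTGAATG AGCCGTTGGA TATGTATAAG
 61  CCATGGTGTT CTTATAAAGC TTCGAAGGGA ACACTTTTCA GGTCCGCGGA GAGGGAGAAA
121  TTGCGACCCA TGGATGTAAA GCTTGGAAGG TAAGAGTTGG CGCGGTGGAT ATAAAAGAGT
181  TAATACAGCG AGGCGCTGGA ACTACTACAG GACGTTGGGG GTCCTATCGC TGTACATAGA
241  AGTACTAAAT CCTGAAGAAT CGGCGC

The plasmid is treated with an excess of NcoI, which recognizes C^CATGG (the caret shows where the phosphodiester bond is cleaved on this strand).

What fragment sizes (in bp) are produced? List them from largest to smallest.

199, 67 bp

NcoI sites (CCATGG) start at positions 61, 128.
NcoI cuts after the first base of each site, so after positions 61, 128.
Circular molecule, 2 cuts → 2 fragments:
  62–128 → 67 bp
  129–266 then 1–61 → 138 + 61 = 199 bp
Sorted largest to smallest: 199, 67 bp.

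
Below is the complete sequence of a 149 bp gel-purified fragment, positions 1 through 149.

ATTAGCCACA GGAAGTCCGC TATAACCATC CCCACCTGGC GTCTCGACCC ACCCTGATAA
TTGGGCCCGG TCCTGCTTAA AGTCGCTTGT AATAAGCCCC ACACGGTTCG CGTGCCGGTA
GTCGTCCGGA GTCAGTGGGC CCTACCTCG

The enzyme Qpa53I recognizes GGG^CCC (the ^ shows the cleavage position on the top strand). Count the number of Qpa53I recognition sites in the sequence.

2

GGGCCC occurs starting at positions 63, 137.
Qpa53I cuts at 2 sites.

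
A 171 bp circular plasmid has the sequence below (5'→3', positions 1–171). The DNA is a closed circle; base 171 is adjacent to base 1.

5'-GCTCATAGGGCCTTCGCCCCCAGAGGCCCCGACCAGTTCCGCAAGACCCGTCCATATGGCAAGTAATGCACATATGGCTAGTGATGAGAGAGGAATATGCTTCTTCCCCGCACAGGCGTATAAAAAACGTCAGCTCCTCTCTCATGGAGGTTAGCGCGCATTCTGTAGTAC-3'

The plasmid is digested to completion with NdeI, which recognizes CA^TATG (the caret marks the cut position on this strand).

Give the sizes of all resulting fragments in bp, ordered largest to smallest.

NdeI sites (CATATG) start at positions 53, 71.
NdeI cuts after base 2 of each site, so after positions 54, 72.
Circular molecule, 2 cuts → 2 fragments:
  55–72 → 18 bp
  73–171 then 1–54 → 99 + 54 = 153 bp
Sorted largest to smallest: 153, 18 bp.

153, 18 bp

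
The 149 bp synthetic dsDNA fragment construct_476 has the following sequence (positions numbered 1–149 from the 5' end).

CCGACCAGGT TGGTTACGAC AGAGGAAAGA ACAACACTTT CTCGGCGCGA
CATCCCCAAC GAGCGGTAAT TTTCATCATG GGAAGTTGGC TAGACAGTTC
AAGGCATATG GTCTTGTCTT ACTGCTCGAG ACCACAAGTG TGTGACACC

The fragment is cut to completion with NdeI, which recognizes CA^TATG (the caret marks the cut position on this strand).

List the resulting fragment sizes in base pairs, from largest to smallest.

106, 43 bp

The NdeI site (CATATG) starts at position 105.
NdeI cuts after base 2 of each site, so after position 106.
Linear molecule, 1 cut → 2 fragments:
  1–106 → 106 bp
  107–149 → 43 bp
Sorted largest to smallest: 106, 43 bp.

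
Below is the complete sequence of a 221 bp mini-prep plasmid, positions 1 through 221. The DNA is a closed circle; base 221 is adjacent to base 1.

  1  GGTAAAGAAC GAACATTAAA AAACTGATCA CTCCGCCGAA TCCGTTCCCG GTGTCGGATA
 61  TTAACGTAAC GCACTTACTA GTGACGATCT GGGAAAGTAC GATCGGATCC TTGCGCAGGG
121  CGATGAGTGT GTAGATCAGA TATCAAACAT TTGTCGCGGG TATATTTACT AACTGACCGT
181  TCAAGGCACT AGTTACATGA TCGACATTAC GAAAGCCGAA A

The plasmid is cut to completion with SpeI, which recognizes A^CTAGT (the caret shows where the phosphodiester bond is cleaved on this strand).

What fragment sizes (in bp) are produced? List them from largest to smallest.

SpeI sites (ACTAGT) start at positions 77, 188.
SpeI cuts after the first base of each site, so after positions 77, 188.
Circular molecule, 2 cuts → 2 fragments:
  78–188 → 111 bp
  189–221 then 1–77 → 33 + 77 = 110 bp
Sorted largest to smallest: 111, 110 bp.

111, 110 bp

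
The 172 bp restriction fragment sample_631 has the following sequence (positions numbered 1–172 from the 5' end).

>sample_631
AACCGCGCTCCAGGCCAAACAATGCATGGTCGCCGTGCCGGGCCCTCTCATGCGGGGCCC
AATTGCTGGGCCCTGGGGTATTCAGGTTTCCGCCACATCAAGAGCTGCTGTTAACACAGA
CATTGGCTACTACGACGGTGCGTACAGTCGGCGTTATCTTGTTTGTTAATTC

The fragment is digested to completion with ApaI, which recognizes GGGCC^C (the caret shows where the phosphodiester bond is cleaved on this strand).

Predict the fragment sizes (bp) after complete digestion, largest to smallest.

100, 44, 15, 13 bp

ApaI sites (GGGCCC) start at positions 40, 55, 68.
ApaI cuts after base 5 of each site (before the last base), so after positions 44, 59, 72.
Linear molecule, 3 cuts → 4 fragments:
  1–44 → 44 bp
  45–59 → 15 bp
  60–72 → 13 bp
  73–172 → 100 bp
Sorted largest to smallest: 100, 44, 15, 13 bp.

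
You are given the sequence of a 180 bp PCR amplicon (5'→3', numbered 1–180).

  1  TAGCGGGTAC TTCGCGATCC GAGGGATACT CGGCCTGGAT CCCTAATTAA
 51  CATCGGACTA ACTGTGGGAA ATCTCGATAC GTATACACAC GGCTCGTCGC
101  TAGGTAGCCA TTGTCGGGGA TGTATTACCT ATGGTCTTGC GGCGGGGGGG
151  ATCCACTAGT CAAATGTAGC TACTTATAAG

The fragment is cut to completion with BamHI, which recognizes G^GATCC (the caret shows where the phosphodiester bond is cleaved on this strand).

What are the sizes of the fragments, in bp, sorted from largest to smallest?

112, 37, 31 bp

BamHI sites (GGATCC) start at positions 37, 149.
BamHI cuts after the first base of each site, so after positions 37, 149.
Linear molecule, 2 cuts → 3 fragments:
  1–37 → 37 bp
  38–149 → 112 bp
  150–180 → 31 bp
Sorted largest to smallest: 112, 37, 31 bp.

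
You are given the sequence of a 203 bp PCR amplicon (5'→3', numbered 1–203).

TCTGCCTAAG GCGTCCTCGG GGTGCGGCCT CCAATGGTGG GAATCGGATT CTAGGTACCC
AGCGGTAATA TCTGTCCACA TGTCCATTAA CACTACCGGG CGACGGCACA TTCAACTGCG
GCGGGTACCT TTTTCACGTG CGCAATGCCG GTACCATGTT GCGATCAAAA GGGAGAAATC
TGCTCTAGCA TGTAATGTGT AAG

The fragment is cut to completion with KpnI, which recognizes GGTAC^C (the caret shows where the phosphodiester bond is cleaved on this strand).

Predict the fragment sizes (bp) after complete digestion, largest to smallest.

KpnI sites (GGTACC) start at positions 54, 124, 150.
KpnI cuts after base 5 of each site (before the last base), so after positions 58, 128, 154.
Linear molecule, 3 cuts → 4 fragments:
  1–58 → 58 bp
  59–128 → 70 bp
  129–154 → 26 bp
  155–203 → 49 bp
Sorted largest to smallest: 70, 58, 49, 26 bp.

70, 58, 49, 26 bp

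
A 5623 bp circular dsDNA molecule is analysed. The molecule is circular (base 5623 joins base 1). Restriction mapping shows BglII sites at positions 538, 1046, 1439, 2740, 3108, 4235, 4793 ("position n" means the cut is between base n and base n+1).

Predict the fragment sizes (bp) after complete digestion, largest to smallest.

Circular molecule, 7 cuts → 7 fragments:
  1046 − 538 = 508 bp
  1439 − 1046 = 393 bp
  2740 − 1439 = 1301 bp
  3108 − 2740 = 368 bp
  4235 − 3108 = 1127 bp
  4793 − 4235 = 558 bp
  wrap: 5623 − 4793 + 538 = 1368 bp
Sorted largest to smallest: 1368, 1301, 1127, 558, 508, 393, 368 bp.

1368, 1301, 1127, 558, 508, 393, 368 bp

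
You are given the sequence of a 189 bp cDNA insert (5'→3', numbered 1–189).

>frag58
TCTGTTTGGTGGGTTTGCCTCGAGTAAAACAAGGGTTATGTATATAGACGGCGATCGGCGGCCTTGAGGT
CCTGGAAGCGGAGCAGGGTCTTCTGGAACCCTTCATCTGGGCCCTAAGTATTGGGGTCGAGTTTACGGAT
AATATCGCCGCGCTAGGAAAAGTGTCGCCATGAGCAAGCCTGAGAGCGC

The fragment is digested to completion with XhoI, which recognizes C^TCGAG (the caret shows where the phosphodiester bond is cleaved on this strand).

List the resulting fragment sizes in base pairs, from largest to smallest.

The XhoI site (CTCGAG) starts at position 19.
XhoI cuts after the first base of each site, so after position 19.
Linear molecule, 1 cut → 2 fragments:
  1–19 → 19 bp
  20–189 → 170 bp
Sorted largest to smallest: 170, 19 bp.

170, 19 bp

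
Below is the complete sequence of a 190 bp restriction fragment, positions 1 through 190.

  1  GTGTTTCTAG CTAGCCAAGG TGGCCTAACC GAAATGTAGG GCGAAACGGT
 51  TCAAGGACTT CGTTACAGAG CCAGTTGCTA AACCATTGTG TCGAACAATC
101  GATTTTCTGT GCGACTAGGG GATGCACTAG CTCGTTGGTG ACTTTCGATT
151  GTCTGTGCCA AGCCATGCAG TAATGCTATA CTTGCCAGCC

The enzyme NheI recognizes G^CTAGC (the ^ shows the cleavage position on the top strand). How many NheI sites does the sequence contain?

GCTAGC occurs starting at position 10.
NheI cuts at 1 site.

1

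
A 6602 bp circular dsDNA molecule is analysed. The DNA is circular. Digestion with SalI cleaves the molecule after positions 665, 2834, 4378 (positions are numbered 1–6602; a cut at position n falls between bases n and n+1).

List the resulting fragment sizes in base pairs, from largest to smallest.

2889, 2169, 1544 bp

Circular molecule, 3 cuts → 3 fragments:
  2834 − 665 = 2169 bp
  4378 − 2834 = 1544 bp
  wrap: 6602 − 4378 + 665 = 2889 bp
Sorted largest to smallest: 2889, 2169, 1544 bp.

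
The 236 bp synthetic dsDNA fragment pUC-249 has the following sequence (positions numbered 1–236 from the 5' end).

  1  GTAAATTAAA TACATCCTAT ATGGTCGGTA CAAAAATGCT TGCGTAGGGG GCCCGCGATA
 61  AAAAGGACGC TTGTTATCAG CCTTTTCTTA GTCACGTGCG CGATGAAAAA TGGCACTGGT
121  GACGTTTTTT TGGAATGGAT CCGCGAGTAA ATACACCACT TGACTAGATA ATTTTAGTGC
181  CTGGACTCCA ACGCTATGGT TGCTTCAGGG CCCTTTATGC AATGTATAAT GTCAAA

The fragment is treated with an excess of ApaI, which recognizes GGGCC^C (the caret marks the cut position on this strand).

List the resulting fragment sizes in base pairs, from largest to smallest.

ApaI sites (GGGCCC) start at positions 49, 208.
ApaI cuts after base 5 of each site (before the last base), so after positions 53, 212.
Linear molecule, 2 cuts → 3 fragments:
  1–53 → 53 bp
  54–212 → 159 bp
  213–236 → 24 bp
Sorted largest to smallest: 159, 53, 24 bp.

159, 53, 24 bp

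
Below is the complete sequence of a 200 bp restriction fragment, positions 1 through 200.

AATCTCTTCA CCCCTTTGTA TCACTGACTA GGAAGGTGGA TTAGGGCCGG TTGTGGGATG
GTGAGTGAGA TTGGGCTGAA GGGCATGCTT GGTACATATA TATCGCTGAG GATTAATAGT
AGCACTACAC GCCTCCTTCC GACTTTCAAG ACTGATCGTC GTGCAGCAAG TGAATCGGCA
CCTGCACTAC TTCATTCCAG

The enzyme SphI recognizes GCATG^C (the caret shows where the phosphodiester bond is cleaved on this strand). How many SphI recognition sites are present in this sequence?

GCATGC occurs starting at position 83.
SphI cuts at 1 site.

1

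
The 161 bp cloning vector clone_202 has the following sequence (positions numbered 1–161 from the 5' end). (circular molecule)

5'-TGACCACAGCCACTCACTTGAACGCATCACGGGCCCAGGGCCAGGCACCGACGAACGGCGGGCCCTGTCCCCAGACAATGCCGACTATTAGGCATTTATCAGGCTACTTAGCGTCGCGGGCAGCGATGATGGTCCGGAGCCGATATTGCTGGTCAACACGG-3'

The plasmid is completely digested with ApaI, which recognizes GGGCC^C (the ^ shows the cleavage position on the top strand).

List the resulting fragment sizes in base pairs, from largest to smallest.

ApaI sites (GGGCCC) start at positions 31, 60.
ApaI cuts after base 5 of each site (before the last base), so after positions 35, 64.
Circular molecule, 2 cuts → 2 fragments:
  36–64 → 29 bp
  65–161 then 1–35 → 97 + 35 = 132 bp
Sorted largest to smallest: 132, 29 bp.

132, 29 bp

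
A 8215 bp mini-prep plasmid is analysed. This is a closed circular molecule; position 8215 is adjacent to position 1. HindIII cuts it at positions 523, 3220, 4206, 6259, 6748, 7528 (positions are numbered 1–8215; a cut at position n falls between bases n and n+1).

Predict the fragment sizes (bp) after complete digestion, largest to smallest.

Circular molecule, 6 cuts → 6 fragments:
  3220 − 523 = 2697 bp
  4206 − 3220 = 986 bp
  6259 − 4206 = 2053 bp
  6748 − 6259 = 489 bp
  7528 − 6748 = 780 bp
  wrap: 8215 − 7528 + 523 = 1210 bp
Sorted largest to smallest: 2697, 2053, 1210, 986, 780, 489 bp.

2697, 2053, 1210, 986, 780, 489 bp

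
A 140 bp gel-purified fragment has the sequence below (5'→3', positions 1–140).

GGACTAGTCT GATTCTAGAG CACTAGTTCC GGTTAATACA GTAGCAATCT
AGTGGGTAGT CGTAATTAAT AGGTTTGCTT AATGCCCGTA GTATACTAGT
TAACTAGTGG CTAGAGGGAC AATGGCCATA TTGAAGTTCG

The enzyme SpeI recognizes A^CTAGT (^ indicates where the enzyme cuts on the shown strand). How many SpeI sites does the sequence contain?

4

ACTAGT occurs starting at positions 3, 22, 95, 103.
SpeI cuts at 4 sites.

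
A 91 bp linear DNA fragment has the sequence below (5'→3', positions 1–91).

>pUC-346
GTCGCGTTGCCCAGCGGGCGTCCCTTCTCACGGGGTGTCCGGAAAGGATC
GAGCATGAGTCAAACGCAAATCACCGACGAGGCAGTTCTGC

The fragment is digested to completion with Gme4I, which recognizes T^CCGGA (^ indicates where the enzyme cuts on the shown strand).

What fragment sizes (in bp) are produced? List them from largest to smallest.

The Gme4I site (TCCGGA) starts at position 38.
Gme4I cuts after the first base of each site, so after position 38.
Linear molecule, 1 cut → 2 fragments:
  1–38 → 38 bp
  39–91 → 53 bp
Sorted largest to smallest: 53, 38 bp.

53, 38 bp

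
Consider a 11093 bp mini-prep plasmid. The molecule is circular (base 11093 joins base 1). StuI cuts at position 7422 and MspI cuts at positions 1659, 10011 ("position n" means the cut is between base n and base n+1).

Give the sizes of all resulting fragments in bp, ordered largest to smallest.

Combined cut positions (sorted): 1659, 7422, 10011.
Circular molecule, 3 cuts → 3 fragments:
  7422 − 1659 = 5763 bp
  10011 − 7422 = 2589 bp
  wrap: 11093 − 10011 + 1659 = 2741 bp
Sorted largest to smallest: 5763, 2741, 2589 bp.

5763, 2741, 2589 bp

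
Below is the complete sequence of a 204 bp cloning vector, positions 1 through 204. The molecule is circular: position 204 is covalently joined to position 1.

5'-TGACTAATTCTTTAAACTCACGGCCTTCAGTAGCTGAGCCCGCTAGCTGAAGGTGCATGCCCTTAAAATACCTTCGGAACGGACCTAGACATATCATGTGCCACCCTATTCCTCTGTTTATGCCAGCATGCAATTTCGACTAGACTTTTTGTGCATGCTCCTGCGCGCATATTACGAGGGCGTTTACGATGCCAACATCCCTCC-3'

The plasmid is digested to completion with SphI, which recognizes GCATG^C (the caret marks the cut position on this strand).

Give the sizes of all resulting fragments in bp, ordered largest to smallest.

106, 71, 27 bp

SphI sites (GCATGC) start at positions 55, 126, 153.
SphI cuts after base 5 of each site (before the last base), so after positions 59, 130, 157.
Circular molecule, 3 cuts → 3 fragments:
  60–130 → 71 bp
  131–157 → 27 bp
  158–204 then 1–59 → 47 + 59 = 106 bp
Sorted largest to smallest: 106, 71, 27 bp.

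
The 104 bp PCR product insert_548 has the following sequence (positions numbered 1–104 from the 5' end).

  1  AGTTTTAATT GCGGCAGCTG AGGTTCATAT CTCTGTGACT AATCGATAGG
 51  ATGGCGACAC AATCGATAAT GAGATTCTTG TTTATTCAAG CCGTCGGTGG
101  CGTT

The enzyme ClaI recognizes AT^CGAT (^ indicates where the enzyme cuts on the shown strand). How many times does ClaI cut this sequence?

2

ATCGAT occurs starting at positions 42, 62.
ClaI cuts at 2 sites.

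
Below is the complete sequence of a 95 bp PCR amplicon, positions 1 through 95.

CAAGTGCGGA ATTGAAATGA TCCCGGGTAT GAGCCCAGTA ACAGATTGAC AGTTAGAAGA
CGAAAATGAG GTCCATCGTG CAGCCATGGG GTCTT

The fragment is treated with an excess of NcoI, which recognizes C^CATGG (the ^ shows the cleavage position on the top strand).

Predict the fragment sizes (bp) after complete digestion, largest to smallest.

The NcoI site (CCATGG) starts at position 84.
NcoI cuts after the first base of each site, so after position 84.
Linear molecule, 1 cut → 2 fragments:
  1–84 → 84 bp
  85–95 → 11 bp
Sorted largest to smallest: 84, 11 bp.

84, 11 bp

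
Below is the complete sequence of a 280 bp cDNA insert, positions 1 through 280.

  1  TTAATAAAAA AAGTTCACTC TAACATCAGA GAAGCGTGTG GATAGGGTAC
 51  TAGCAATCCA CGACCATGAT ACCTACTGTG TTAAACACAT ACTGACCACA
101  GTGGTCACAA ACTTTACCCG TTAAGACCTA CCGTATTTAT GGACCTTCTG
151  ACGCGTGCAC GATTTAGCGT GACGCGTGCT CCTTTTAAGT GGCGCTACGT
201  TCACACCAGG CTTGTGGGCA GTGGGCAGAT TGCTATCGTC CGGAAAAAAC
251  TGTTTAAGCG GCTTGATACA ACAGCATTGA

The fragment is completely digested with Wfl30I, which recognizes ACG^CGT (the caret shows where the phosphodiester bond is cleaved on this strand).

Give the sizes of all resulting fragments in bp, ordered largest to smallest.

Wfl30I sites (ACGCGT) start at positions 151, 172.
Wfl30I cuts after base 3 of each site, so after positions 153, 174.
Linear molecule, 2 cuts → 3 fragments:
  1–153 → 153 bp
  154–174 → 21 bp
  175–280 → 106 bp
Sorted largest to smallest: 153, 106, 21 bp.

153, 106, 21 bp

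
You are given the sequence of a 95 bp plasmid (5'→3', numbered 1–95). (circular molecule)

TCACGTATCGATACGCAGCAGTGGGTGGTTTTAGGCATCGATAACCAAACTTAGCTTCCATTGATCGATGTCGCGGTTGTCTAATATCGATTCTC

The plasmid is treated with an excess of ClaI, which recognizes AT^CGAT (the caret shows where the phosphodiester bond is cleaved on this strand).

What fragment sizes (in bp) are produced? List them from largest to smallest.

ClaI sites (ATCGAT) start at positions 7, 37, 64, 86.
ClaI cuts after base 2 of each site, so after positions 8, 38, 65, 87.
Circular molecule, 4 cuts → 4 fragments:
  9–38 → 30 bp
  39–65 → 27 bp
  66–87 → 22 bp
  88–95 then 1–8 → 8 + 8 = 16 bp
Sorted largest to smallest: 30, 27, 22, 16 bp.

30, 27, 22, 16 bp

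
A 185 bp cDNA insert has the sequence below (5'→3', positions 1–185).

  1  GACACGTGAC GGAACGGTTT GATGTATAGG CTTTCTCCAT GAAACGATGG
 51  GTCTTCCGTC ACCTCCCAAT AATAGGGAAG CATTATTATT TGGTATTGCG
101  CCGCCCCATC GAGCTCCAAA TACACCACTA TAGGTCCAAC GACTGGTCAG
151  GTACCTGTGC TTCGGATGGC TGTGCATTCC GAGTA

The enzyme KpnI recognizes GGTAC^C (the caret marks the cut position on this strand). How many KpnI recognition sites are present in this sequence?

1

GGTACC occurs starting at position 150.
KpnI cuts at 1 site.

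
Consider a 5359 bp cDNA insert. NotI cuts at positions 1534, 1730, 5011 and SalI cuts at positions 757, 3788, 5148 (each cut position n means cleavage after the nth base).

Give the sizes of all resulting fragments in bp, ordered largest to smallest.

2058, 1223, 777, 757, 211, 196, 137 bp

Combined cut positions (sorted): 757, 1534, 1730, 3788, 5011, 5148.
Linear molecule, 6 cuts → 7 fragments:
  757 − 0 = 757 bp
  1534 − 757 = 777 bp
  1730 − 1534 = 196 bp
  3788 − 1730 = 2058 bp
  5011 − 3788 = 1223 bp
  5148 − 5011 = 137 bp
  5359 − 5148 = 211 bp
Sorted largest to smallest: 2058, 1223, 777, 757, 211, 196, 137 bp.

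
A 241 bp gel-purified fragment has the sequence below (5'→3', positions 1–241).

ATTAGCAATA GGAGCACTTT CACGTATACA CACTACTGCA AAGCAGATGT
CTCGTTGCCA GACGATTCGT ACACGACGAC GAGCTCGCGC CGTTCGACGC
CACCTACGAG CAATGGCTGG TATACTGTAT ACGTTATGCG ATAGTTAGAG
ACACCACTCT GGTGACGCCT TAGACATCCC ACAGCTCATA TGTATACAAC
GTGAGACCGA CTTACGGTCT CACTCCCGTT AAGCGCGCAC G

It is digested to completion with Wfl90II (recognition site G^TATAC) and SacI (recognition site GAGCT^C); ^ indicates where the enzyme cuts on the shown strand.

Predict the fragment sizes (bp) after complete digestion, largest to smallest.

65, 61, 49, 35, 24, 7 bp

Wfl90II sites (GTATAC) start at positions 24, 120, 127, 192.
Wfl90II cuts after the first base of each site, so after positions 24, 120, 127, 192.
The SacI site (GAGCTC) starts at position 81.
SacI cuts after base 5 of each site (before the last base), so after position 85.
Combined cut positions: 24, 85, 120, 127, 192.
Linear molecule, 5 cuts → 6 fragments:
  1–24 → 24 bp
  25–85 → 61 bp
  86–120 → 35 bp
  121–127 → 7 bp
  128–192 → 65 bp
  193–241 → 49 bp
Sorted largest to smallest: 65, 61, 49, 35, 24, 7 bp.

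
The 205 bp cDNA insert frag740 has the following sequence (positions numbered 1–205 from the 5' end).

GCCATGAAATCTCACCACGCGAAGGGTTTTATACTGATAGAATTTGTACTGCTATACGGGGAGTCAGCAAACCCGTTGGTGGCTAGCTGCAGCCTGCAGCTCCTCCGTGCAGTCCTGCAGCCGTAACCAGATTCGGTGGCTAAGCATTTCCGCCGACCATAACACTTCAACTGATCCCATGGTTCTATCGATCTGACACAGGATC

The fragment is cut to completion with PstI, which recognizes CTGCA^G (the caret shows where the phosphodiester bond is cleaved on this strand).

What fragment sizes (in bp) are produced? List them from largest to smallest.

PstI sites (CTGCAG) start at positions 87, 94, 115.
PstI cuts after base 5 of each site (before the last base), so after positions 91, 98, 119.
Linear molecule, 3 cuts → 4 fragments:
  1–91 → 91 bp
  92–98 → 7 bp
  99–119 → 21 bp
  120–205 → 86 bp
Sorted largest to smallest: 91, 86, 21, 7 bp.

91, 86, 21, 7 bp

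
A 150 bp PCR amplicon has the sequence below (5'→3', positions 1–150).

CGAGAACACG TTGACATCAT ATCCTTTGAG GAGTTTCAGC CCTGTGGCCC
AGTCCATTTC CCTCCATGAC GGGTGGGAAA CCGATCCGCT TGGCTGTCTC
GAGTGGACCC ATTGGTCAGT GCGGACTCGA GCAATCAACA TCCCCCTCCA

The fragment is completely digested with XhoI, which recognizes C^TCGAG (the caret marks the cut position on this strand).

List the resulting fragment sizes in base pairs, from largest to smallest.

XhoI sites (CTCGAG) start at positions 98, 126.
XhoI cuts after the first base of each site, so after positions 98, 126.
Linear molecule, 2 cuts → 3 fragments:
  1–98 → 98 bp
  99–126 → 28 bp
  127–150 → 24 bp
Sorted largest to smallest: 98, 28, 24 bp.

98, 28, 24 bp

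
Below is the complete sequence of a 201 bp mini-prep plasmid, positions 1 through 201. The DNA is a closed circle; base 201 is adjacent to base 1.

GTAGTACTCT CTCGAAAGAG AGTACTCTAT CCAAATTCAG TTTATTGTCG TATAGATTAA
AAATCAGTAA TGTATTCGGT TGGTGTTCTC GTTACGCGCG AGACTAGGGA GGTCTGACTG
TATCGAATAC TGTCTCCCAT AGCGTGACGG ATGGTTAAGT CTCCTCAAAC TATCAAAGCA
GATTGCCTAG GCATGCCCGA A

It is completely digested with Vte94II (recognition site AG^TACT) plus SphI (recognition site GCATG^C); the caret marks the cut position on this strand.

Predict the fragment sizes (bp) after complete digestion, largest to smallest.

173, 18, 10 bp

Vte94II sites (AGTACT) start at positions 3, 21.
Vte94II cuts after base 2 of each site, so after positions 4, 22.
The SphI site (GCATGC) starts at position 191.
SphI cuts after base 5 of each site (before the last base), so after position 195.
Combined cut positions: 4, 22, 195.
Circular molecule, 3 cuts → 3 fragments:
  5–22 → 18 bp
  23–195 → 173 bp
  196–201 then 1–4 → 6 + 4 = 10 bp
Sorted largest to smallest: 173, 18, 10 bp.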